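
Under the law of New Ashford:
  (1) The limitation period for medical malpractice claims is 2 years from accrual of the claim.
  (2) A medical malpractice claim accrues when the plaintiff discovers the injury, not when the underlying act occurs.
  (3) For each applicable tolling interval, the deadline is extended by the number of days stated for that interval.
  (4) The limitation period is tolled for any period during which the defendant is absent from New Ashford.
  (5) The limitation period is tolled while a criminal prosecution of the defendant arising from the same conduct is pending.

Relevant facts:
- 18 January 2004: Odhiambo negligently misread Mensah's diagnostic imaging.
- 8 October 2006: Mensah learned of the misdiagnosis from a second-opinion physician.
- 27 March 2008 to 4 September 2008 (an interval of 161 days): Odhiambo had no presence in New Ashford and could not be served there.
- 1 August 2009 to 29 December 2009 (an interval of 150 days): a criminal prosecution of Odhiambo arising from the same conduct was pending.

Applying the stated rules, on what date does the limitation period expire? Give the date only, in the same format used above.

18 March 2009

Under the discovery rule, the claim accrued on 8 October 2006, when Mensah discovered the injury — not on the 18 January 2004 date of the underlying act.
The untolled deadline — 2 years after 8 October 2006 — is 8 October 2008.
Because the defendant's absence from the jurisdiction ran from 27 March 2008 to 4 September 2008, the deadline is extended by 161 days to 18 March 2009.
By the time the pending criminal prosecution began on 1 August 2009, the limitation period had already expired on 18 March 2009; that interval cannot revive it.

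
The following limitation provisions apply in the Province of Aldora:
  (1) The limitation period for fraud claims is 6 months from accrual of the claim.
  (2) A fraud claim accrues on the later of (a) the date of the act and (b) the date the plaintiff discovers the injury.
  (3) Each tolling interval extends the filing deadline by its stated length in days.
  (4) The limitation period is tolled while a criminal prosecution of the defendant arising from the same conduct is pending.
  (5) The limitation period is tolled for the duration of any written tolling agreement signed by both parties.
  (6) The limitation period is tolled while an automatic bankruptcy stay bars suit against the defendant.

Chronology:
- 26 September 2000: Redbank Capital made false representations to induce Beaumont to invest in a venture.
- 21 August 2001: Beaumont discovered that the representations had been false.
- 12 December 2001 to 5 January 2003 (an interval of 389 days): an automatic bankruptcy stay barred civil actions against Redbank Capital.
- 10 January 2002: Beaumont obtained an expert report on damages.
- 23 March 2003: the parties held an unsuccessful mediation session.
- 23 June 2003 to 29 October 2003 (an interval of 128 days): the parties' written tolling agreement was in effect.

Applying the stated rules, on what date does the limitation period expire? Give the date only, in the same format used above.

The claim accrued on 21 August 2001 — the later of the 26 September 2000 act and the 21 August 2001 discovery.
Adding the 6 months base period to 21 August 2001 gives a deadline of 21 February 2002, before any tolling.
Because the automatic bankruptcy stay ran from 12 December 2001 to 5 January 2003, the deadline is extended by 389 days to 17 March 2003.
By the time the written tolling agreement began on 23 June 2003, the limitation period had already expired on 17 March 2003; that interval cannot revive it.
The other events in the timeline have no effect on the limitation period under the stated rules.

17 March 2003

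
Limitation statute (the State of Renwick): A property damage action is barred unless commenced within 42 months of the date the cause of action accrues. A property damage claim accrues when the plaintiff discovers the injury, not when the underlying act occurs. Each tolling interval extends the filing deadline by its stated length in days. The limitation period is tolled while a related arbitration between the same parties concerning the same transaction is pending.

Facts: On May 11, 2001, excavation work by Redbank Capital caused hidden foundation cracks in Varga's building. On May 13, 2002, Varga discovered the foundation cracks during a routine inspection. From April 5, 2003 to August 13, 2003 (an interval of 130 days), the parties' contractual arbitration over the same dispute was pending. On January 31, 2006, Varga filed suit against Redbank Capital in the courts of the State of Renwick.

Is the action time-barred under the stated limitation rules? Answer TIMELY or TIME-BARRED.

The claim did not accrue until Varga discovered the injury on May 13, 2002; the May 11, 2001 act date does not start the clock under the stated rule.
Adding the 42 months base period to May 13, 2002 gives a deadline of November 13, 2005, before any tolling.
The period was tolled for 130 days by the pending related arbitration (April 5, 2003 to August 13, 2003), pushing the deadline to March 23, 2006.
Varga filed on January 31, 2006, before the March 23, 2006 deadline, so the action is timely.

TIMELY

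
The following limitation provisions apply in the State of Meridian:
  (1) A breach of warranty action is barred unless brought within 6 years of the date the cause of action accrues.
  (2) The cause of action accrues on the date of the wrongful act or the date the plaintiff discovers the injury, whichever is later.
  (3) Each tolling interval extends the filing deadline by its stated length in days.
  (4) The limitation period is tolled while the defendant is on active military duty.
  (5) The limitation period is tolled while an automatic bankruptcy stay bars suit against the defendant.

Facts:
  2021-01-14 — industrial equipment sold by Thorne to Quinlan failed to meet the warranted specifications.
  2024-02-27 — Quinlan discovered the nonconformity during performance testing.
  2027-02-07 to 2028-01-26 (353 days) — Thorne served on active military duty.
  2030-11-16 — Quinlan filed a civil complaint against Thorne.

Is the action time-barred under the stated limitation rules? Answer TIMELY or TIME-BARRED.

TIMELY

The claim accrued on 2024-02-27 — the later of the 2021-01-14 act and the 2024-02-27 discovery.
6 years from 2024-02-27 is 2030-02-27.
Because the defendant's active military service ran from 2027-02-07 to 2028-01-26, the deadline is extended by 353 days to 2031-02-15.
Filing on 2030-11-16 beat the 2031-02-15 deadline — the action is timely.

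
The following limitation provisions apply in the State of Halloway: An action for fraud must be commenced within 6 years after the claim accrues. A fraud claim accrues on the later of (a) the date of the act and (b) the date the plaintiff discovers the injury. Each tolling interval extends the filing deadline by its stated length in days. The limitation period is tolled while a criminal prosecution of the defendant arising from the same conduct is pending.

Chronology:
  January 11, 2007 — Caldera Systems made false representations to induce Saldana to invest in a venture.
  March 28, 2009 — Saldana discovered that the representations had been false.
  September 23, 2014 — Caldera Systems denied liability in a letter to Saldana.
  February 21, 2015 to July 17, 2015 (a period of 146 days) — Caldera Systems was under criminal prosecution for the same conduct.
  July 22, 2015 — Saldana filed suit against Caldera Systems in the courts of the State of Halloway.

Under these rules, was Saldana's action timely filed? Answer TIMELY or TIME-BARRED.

TIMELY

Taking the later of the act (January 11, 2007) and discovery (March 28, 2009), the claim accrued on March 28, 2009.
6 years from March 28, 2009 is March 28, 2015.
The period was tolled for 146 days by the pending criminal prosecution (February 21, 2015 to July 17, 2015), pushing the deadline to August 21, 2015.
The other events in the timeline have no effect on the limitation period under the stated rules.
The July 22, 2015 filing precedes the August 21, 2015 deadline; the claim is timely.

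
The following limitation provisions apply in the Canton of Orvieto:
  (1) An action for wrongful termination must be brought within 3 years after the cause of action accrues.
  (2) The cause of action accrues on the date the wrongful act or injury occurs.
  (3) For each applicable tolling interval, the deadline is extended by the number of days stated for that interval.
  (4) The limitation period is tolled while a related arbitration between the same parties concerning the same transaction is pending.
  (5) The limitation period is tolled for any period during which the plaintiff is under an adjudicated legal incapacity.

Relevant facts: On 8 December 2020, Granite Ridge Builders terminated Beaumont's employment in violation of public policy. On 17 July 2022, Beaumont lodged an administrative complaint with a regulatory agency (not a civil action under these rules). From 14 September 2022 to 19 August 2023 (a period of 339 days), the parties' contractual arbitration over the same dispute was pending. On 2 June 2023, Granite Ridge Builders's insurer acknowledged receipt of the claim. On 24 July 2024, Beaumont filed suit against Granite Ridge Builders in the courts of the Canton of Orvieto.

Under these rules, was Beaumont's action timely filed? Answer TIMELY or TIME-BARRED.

TIMELY

The claim accrued on 8 December 2020, when the wrongful act occurred.
The untolled deadline — 3 years after 8 December 2020 — is 8 December 2023.
Because the pending related arbitration ran from 14 September 2022 to 19 August 2023, the deadline is extended by 339 days to 11 November 2024.
The other events in the timeline have no effect on the limitation period under the stated rules.
The 24 July 2024 filing precedes the 11 November 2024 deadline; the claim is timely.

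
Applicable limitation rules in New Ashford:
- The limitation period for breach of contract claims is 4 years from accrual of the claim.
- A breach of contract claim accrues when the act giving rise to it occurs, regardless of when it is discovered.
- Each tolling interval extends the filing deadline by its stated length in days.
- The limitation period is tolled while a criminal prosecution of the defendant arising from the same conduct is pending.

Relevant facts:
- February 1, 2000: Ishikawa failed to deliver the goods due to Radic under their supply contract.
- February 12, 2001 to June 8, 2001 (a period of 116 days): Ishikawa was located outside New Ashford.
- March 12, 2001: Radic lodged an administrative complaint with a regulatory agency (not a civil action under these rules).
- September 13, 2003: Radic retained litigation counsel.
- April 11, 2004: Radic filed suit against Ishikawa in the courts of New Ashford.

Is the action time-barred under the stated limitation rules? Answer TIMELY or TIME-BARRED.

TIME-BARRED

The claim accrued on February 1, 2000, the date of the act.
The untolled deadline — 4 years after February 1, 2000 — is February 1, 2004.
The defendant's absence from the jurisdiction from February 12, 2001 to June 8, 2001 does not toll the period, because no stated rule makes the defendant's absence a tolling event.
Nothing else in the chronology tolls or restarts the period.
Filing on April 11, 2004 missed the February 1, 2004 deadline — the action is time-barred.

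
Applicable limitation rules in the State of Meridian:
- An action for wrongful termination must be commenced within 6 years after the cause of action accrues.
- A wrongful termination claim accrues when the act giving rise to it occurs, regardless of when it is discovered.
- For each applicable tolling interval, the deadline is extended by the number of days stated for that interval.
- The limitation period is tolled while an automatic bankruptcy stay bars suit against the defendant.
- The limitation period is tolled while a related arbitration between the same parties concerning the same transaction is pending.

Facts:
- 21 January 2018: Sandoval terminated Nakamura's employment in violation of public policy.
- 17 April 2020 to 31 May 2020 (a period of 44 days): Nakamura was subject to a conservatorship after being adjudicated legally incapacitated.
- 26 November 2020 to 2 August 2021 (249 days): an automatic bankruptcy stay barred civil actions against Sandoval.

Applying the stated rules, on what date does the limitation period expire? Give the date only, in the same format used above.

26 September 2024

The cause of action accrued on 21 January 2018, the date of the act.
6 years from 21 January 2018 is 21 January 2024.
The automatic bankruptcy stay from 26 November 2020 to 2 August 2021 tolled the period for 249 days, extending the deadline to 26 September 2024.
The plaintiff's legal incapacity from 17 April 2020 to 31 May 2020 does not toll the period, because no stated rule makes the plaintiff's incapacity a tolling event.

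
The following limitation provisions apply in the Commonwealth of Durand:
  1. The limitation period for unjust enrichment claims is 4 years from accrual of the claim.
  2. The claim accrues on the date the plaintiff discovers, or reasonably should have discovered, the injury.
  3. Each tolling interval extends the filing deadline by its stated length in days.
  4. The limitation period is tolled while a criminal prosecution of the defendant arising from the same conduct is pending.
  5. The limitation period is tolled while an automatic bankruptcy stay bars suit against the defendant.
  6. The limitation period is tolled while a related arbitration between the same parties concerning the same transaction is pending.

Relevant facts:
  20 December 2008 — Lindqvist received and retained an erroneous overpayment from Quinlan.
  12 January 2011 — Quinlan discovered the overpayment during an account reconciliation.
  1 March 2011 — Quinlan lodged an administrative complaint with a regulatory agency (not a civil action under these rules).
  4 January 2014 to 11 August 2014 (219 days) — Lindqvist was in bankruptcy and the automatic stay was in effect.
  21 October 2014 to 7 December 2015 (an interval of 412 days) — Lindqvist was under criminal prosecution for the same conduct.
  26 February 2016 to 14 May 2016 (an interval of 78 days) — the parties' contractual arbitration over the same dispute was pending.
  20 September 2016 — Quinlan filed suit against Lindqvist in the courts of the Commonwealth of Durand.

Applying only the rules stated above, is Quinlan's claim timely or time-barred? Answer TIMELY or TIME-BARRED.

TIMELY

The claim did not accrue until Quinlan discovered the injury on 12 January 2011; the 20 December 2008 act date does not start the clock under the stated rule.
4 years from 12 January 2011 is 12 January 2015.
The period was tolled for 219 days by the automatic bankruptcy stay (4 January 2014 to 11 August 2014), pushing the deadline to 19 August 2015.
The pending criminal prosecution from 21 October 2014 to 7 December 2015 tolled the period for 412 days, extending the deadline to 4 October 2016.
Because the pending related arbitration ran from 26 February 2016 to 14 May 2016, the deadline is extended by 78 days to 21 December 2016.
None of the other events listed affects the running of the period under the stated rules.
Quinlan filed on 20 September 2016, before the 21 December 2016 deadline, so the action is timely.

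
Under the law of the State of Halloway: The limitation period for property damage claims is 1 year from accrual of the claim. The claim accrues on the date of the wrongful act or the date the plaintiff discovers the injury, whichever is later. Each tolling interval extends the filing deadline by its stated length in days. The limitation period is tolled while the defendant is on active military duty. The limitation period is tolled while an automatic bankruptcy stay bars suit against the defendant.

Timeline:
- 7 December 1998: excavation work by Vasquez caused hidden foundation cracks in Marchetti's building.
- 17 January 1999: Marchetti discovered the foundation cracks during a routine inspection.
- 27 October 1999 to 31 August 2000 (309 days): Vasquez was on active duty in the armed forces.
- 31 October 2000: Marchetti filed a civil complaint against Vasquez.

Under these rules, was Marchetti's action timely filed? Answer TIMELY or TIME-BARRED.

TIMELY

Taking the later of the act (7 December 1998) and discovery (17 January 1999), the claim accrued on 17 January 1999.
1 year from 17 January 1999 is 17 January 2000.
The period was tolled for 309 days by the defendant's active military service (27 October 1999 to 31 August 2000), pushing the deadline to 21 November 2000.
The 31 October 2000 filing precedes the 21 November 2000 deadline; the claim is timely.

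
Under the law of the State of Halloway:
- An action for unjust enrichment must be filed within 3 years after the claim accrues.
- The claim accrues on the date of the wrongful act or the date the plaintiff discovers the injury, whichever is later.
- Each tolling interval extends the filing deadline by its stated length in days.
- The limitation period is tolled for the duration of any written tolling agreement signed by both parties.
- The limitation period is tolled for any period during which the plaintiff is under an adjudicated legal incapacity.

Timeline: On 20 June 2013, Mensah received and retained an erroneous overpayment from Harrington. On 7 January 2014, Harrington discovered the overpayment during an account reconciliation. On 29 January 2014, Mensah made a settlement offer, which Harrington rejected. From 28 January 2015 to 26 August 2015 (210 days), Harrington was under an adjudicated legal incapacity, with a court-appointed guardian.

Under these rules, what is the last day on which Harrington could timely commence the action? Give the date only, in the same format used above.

5 August 2017

The claim accrued on 7 January 2014 — the later of the 20 June 2013 act and the 7 January 2014 discovery.
Adding the 3 years base period to 7 January 2014 gives a deadline of 7 January 2017, before any tolling.
Because the plaintiff's legal incapacity ran from 28 January 2015 to 26 August 2015, the deadline is extended by 210 days to 5 August 2017.
The other events in the timeline have no effect on the limitation period under the stated rules.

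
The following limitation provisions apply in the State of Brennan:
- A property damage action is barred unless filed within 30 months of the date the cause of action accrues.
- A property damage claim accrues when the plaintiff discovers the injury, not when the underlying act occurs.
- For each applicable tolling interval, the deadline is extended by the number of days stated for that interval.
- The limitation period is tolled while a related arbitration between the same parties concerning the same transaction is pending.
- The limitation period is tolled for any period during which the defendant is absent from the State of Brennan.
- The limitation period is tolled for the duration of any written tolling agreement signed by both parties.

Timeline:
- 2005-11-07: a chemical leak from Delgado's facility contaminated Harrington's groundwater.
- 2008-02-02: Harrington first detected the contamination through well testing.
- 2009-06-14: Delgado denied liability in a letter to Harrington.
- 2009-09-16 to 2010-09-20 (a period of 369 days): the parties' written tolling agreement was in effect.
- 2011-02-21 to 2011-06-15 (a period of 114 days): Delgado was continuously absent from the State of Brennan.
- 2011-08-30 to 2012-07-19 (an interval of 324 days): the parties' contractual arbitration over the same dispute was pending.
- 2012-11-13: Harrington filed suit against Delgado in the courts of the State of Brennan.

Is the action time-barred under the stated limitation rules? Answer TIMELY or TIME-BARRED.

Under the discovery rule, the claim accrued on 2008-02-02, when Harrington discovered the injury — not on the 2005-11-07 date of the underlying act.
Adding the 30 months base period to 2008-02-02 gives a deadline of 2010-08-02, before any tolling.
The period was tolled for 369 days by the written tolling agreement (2009-09-16 to 2010-09-20), pushing the deadline to 2011-08-06.
The period was tolled for 114 days by the defendant's absence from the jurisdiction (2011-02-21 to 2011-06-15), pushing the deadline to 2011-11-28.
The pending related arbitration from 2011-08-30 to 2012-07-19 tolled the period for 324 days, extending the deadline to 2012-10-17.
None of the other events listed affects the running of the period under the stated rules.
Filing on 2012-11-13 missed the 2012-10-17 deadline — the action is time-barred.

TIME-BARRED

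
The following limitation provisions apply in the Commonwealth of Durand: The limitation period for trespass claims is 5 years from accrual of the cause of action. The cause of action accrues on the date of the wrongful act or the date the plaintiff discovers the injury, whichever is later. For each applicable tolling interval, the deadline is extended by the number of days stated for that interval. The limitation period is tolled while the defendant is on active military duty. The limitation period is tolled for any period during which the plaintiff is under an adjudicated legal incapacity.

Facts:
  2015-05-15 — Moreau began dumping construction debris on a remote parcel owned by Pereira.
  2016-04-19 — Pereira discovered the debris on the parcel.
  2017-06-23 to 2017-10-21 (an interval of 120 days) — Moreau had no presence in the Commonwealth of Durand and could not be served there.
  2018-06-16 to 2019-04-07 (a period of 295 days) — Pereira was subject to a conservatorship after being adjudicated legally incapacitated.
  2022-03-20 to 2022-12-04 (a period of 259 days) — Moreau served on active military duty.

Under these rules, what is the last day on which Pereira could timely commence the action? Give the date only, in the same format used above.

2022-02-08

Because discovery on 2016-04-19 post-dates the 2015-05-15 act, accrual under the later-of rule falls on 2016-04-19.
The untolled deadline — 5 years after 2016-04-19 — is 2021-04-19.
Because the plaintiff's legal incapacity ran from 2018-06-16 to 2019-04-07, the deadline is extended by 295 days to 2022-02-08.
The defendant's active military service starting 2022-03-20 came too late — the period had run on 2022-02-08 — and so does not extend the deadline.
No stated provision tolls the period for the defendant's absence, so the interval from 2017-06-23 to 2017-10-21 has no effect on the deadline.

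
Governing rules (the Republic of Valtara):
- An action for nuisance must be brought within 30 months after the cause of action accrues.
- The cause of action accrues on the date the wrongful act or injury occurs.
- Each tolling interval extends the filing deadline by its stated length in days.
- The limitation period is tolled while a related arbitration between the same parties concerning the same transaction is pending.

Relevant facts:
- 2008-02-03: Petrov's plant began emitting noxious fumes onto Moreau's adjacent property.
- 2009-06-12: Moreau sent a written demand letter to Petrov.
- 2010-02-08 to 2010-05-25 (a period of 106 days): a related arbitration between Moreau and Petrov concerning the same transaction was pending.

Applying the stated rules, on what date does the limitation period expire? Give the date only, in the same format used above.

The cause of action accrued on 2008-02-03, the date of the act.
The untolled deadline — 30 months after 2008-02-03 — is 2010-08-03.
The period was tolled for 106 days by the pending related arbitration (2010-02-08 to 2010-05-25), pushing the deadline to 2010-11-17.
The other events in the timeline have no effect on the limitation period under the stated rules.

2010-11-17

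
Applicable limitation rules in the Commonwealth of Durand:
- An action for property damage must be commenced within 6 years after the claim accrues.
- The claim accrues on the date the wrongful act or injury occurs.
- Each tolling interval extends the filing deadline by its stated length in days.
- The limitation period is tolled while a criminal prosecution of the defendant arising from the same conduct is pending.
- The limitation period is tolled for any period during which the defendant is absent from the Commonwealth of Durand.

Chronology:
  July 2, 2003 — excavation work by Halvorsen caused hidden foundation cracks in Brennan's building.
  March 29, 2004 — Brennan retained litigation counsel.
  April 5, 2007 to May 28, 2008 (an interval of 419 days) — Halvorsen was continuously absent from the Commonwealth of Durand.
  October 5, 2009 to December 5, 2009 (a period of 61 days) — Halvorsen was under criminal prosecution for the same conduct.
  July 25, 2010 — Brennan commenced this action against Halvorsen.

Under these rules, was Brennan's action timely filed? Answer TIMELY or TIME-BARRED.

The claim accrued on July 2, 2003, when the wrongful act occurred.
6 years from July 2, 2003 is July 2, 2009.
Because the defendant's absence from the jurisdiction ran from April 5, 2007 to May 28, 2008, the deadline is extended by 419 days to August 25, 2010.
The period was tolled for 61 days by the pending criminal prosecution (October 5, 2009 to December 5, 2009), pushing the deadline to October 25, 2010.
The other events in the timeline have no effect on the limitation period under the stated rules.
The July 25, 2010 filing precedes the October 25, 2010 deadline; the claim is timely.

TIMELY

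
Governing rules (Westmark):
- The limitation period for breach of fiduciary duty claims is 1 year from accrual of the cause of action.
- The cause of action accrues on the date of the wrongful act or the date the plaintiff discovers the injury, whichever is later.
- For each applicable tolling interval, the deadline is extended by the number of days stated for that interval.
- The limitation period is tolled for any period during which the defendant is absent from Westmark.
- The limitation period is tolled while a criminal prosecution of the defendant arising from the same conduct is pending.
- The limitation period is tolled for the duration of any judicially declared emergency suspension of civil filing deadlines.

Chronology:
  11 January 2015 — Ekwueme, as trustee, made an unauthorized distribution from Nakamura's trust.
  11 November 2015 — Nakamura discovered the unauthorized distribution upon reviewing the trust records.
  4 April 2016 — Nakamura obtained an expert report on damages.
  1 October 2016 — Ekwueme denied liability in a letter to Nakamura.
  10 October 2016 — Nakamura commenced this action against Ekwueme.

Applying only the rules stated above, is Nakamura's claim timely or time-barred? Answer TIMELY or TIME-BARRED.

TIMELY

Taking the later of the act (11 January 2015) and discovery (11 November 2015), the claim accrued on 11 November 2015.
Adding the 1 year base period to 11 November 2015 gives a deadline of 11 November 2016, before any tolling.
None of the other events listed affects the running of the period under the stated rules.
Filing on 10 October 2016 beat the 11 November 2016 deadline — the action is timely.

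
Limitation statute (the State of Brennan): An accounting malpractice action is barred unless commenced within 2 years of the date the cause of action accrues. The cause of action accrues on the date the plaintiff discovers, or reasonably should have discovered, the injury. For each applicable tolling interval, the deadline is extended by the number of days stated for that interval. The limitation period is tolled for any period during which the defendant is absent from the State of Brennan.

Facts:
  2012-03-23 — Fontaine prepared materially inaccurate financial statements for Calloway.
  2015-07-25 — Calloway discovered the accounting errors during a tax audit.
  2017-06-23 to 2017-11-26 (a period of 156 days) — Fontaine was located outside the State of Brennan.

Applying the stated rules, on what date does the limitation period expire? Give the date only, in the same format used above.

2017-12-28

The claim did not accrue until Calloway discovered the injury on 2015-07-25; the 2012-03-23 act date does not start the clock under the stated rule.
The untolled deadline — 2 years after 2015-07-25 — is 2017-07-25.
Because the defendant's absence from the jurisdiction ran from 2017-06-23 to 2017-11-26, the deadline is extended by 156 days to 2017-12-28.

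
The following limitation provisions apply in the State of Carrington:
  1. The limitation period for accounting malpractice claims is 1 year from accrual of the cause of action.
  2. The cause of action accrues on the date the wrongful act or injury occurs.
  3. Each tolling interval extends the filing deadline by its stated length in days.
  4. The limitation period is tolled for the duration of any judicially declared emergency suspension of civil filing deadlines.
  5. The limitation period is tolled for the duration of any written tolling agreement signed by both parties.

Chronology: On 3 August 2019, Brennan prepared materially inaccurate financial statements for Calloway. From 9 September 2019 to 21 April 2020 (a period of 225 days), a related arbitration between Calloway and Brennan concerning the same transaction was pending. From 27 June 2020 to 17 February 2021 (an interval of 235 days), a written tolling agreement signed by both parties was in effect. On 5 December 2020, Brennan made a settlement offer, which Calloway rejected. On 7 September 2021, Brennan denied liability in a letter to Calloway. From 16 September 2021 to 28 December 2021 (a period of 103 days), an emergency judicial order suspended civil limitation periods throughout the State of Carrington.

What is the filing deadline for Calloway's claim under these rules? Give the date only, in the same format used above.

The limitation period began to run on 3 August 2019.
1 year from 3 August 2019 is 3 August 2020.
The period was tolled for 235 days by the written tolling agreement (27 June 2020 to 17 February 2021), pushing the deadline to 26 March 2021.
The emergency suspension of filing deadlines from 16 September 2021 to 28 December 2021 began after the period had already run on 26 March 2021, so it has no tolling effect.
No stated provision tolls the period for a pending arbitration, so the interval from 9 September 2019 to 21 April 2020 has no effect on the deadline.
None of the other events listed affects the running of the period under the stated rules.

26 March 2021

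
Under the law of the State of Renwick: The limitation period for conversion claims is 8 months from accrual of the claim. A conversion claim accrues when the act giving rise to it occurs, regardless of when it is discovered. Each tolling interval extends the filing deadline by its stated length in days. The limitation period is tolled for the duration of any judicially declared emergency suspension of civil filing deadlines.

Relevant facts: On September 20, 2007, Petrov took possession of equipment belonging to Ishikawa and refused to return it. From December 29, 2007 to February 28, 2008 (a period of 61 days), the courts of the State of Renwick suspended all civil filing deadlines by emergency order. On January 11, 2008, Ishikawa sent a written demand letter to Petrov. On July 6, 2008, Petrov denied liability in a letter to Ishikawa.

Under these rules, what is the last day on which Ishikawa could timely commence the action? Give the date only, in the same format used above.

The claim accrued on September 20, 2007, when the wrongful act occurred.
The untolled deadline — 8 months after September 20, 2007 — is May 20, 2008.
Because the emergency suspension of filing deadlines ran from December 29, 2007 to February 28, 2008, the deadline is extended by 61 days to July 20, 2008.
None of the other events listed affects the running of the period under the stated rules.

July 20, 2008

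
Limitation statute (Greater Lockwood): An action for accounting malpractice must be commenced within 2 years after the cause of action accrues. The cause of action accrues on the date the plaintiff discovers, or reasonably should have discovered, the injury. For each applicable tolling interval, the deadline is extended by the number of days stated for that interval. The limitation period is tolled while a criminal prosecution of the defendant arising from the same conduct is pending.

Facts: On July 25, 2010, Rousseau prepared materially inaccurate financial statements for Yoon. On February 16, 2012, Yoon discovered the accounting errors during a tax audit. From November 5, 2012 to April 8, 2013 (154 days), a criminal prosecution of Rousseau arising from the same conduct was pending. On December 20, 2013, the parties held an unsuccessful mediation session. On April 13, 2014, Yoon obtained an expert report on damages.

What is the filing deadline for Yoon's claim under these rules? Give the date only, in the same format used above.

July 20, 2014

Accrual is tied to discovery, so the period began on February 16, 2012 rather than on July 25, 2010 when the act occurred.
2 years from February 16, 2012 is February 16, 2014.
Because the pending criminal prosecution ran from November 5, 2012 to April 8, 2013, the deadline is extended by 154 days to July 20, 2014.
The other events in the timeline have no effect on the limitation period under the stated rules.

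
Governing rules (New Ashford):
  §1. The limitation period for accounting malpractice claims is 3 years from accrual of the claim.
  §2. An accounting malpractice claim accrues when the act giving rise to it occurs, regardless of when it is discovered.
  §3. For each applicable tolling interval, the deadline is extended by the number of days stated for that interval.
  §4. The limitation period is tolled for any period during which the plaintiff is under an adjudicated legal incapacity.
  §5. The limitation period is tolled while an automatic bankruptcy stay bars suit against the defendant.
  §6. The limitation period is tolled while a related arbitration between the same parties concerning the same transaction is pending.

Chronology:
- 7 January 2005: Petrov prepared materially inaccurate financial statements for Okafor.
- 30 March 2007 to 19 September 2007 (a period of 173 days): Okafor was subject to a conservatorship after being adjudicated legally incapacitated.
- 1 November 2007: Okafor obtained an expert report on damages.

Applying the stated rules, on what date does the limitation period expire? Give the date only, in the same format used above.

The limitation period began to run on 7 January 2005.
The untolled deadline — 3 years after 7 January 2005 — is 7 January 2008.
Because the plaintiff's legal incapacity ran from 30 March 2007 to 19 September 2007, the deadline is extended by 173 days to 28 June 2008.
Nothing else in the chronology tolls or restarts the period.

28 June 2008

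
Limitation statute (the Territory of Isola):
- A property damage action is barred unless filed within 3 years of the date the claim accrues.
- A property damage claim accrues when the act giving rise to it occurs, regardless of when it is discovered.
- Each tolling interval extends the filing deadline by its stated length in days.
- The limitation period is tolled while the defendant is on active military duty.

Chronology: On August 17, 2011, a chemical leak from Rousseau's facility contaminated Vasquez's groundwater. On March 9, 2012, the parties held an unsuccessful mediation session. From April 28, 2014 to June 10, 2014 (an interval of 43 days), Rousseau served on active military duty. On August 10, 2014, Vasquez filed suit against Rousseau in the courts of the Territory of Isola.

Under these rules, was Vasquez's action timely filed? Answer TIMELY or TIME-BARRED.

TIMELY

The claim accrued on August 17, 2011, the date of the act.
3 years from August 17, 2011 is August 17, 2014.
The defendant's active military service from April 28, 2014 to June 10, 2014 tolled the period for 43 days, extending the deadline to September 29, 2014.
None of the other events listed affects the running of the period under the stated rules.
The August 10, 2014 filing precedes the September 29, 2014 deadline; the claim is timely.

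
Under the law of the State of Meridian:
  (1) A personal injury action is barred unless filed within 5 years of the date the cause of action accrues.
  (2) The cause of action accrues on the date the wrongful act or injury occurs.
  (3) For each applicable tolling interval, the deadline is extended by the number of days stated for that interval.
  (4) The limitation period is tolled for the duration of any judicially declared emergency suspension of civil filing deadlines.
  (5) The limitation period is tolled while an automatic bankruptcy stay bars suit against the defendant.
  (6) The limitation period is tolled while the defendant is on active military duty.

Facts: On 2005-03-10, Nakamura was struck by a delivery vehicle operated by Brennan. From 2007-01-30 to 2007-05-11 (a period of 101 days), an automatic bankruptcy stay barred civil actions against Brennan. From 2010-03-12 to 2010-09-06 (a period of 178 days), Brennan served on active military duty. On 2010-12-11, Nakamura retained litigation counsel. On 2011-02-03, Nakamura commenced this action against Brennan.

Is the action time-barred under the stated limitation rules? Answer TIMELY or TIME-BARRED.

TIME-BARRED

The claim accrued on 2005-03-10, when the wrongful act occurred.
5 years from 2005-03-10 is 2010-03-10.
The period was tolled for 101 days by the automatic bankruptcy stay (2007-01-30 to 2007-05-11), pushing the deadline to 2010-06-19.
The period was tolled for 178 days by the defendant's active military service (2010-03-12 to 2010-09-06), pushing the deadline to 2010-12-14.
The other events in the timeline have no effect on the limitation period under the stated rules.
Nakamura filed on 2011-02-03, after the 2010-12-14 deadline, so the action is time-barred.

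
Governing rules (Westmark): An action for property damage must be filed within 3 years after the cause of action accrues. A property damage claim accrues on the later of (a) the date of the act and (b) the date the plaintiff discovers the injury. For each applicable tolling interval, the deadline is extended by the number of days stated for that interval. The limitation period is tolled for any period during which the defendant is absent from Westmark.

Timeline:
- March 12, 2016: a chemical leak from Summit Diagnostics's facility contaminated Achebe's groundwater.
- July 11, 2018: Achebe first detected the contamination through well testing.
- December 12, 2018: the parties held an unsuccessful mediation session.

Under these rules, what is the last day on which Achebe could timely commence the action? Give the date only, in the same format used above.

Because discovery on July 11, 2018 post-dates the March 12, 2016 act, accrual under the later-of rule falls on July 11, 2018.
The untolled deadline — 3 years after July 11, 2018 — is July 11, 2021.
The other events in the timeline have no effect on the limitation period under the stated rules.

July 11, 2021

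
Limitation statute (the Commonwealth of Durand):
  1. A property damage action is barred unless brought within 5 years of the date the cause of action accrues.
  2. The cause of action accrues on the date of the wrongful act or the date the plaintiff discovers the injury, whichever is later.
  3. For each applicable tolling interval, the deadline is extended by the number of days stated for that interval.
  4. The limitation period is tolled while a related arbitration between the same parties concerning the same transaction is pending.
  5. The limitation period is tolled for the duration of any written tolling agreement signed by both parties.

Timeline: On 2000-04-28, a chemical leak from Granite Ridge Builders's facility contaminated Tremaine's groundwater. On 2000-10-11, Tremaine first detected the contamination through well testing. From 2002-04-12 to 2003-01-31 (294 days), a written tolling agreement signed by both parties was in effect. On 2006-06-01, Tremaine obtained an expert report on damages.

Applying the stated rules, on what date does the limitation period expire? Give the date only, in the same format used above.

The claim accrued on 2000-10-11 — the later of the 2000-04-28 act and the 2000-10-11 discovery.
5 years from 2000-10-11 is 2005-10-11.
The period was tolled for 294 days by the written tolling agreement (2002-04-12 to 2003-01-31), pushing the deadline to 2006-08-01.
Nothing else in the chronology tolls or restarts the period.

2006-08-01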